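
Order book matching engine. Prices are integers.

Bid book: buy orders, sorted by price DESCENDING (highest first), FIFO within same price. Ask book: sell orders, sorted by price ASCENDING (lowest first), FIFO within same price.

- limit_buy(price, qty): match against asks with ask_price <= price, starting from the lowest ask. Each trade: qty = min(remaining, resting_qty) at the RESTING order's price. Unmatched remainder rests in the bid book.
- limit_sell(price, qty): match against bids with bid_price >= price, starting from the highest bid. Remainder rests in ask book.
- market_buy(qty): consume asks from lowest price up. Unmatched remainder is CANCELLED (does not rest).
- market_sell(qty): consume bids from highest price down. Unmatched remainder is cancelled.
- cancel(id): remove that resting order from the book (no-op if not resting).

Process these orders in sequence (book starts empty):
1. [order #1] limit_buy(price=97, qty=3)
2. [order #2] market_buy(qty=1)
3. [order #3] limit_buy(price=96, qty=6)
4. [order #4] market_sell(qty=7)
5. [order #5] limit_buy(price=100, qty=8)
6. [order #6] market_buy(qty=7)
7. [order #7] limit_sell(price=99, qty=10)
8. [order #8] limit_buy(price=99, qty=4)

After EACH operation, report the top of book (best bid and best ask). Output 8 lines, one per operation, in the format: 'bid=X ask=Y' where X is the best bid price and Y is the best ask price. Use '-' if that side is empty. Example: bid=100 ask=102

Answer: bid=97 ask=-
bid=97 ask=-
bid=97 ask=-
bid=96 ask=-
bid=100 ask=-
bid=100 ask=-
bid=96 ask=99
bid=99 ask=-

Derivation:
After op 1 [order #1] limit_buy(price=97, qty=3): fills=none; bids=[#1:3@97] asks=[-]
After op 2 [order #2] market_buy(qty=1): fills=none; bids=[#1:3@97] asks=[-]
After op 3 [order #3] limit_buy(price=96, qty=6): fills=none; bids=[#1:3@97 #3:6@96] asks=[-]
After op 4 [order #4] market_sell(qty=7): fills=#1x#4:3@97 #3x#4:4@96; bids=[#3:2@96] asks=[-]
After op 5 [order #5] limit_buy(price=100, qty=8): fills=none; bids=[#5:8@100 #3:2@96] asks=[-]
After op 6 [order #6] market_buy(qty=7): fills=none; bids=[#5:8@100 #3:2@96] asks=[-]
After op 7 [order #7] limit_sell(price=99, qty=10): fills=#5x#7:8@100; bids=[#3:2@96] asks=[#7:2@99]
After op 8 [order #8] limit_buy(price=99, qty=4): fills=#8x#7:2@99; bids=[#8:2@99 #3:2@96] asks=[-]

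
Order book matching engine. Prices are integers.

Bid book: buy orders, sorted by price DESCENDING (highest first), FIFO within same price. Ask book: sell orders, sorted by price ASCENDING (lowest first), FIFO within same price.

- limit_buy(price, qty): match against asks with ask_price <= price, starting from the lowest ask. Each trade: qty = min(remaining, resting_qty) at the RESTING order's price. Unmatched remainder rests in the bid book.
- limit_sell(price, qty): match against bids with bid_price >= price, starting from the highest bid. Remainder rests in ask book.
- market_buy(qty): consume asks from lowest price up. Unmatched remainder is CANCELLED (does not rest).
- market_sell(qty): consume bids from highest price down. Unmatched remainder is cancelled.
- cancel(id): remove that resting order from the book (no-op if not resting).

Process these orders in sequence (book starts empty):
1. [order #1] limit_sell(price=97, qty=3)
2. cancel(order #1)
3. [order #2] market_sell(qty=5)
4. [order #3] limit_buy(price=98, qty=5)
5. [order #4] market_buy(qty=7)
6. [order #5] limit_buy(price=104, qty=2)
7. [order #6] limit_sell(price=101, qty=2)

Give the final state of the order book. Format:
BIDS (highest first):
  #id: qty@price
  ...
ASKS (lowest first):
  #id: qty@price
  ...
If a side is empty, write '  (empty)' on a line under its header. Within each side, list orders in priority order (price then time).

After op 1 [order #1] limit_sell(price=97, qty=3): fills=none; bids=[-] asks=[#1:3@97]
After op 2 cancel(order #1): fills=none; bids=[-] asks=[-]
After op 3 [order #2] market_sell(qty=5): fills=none; bids=[-] asks=[-]
After op 4 [order #3] limit_buy(price=98, qty=5): fills=none; bids=[#3:5@98] asks=[-]
After op 5 [order #4] market_buy(qty=7): fills=none; bids=[#3:5@98] asks=[-]
After op 6 [order #5] limit_buy(price=104, qty=2): fills=none; bids=[#5:2@104 #3:5@98] asks=[-]
After op 7 [order #6] limit_sell(price=101, qty=2): fills=#5x#6:2@104; bids=[#3:5@98] asks=[-]

Answer: BIDS (highest first):
  #3: 5@98
ASKS (lowest first):
  (empty)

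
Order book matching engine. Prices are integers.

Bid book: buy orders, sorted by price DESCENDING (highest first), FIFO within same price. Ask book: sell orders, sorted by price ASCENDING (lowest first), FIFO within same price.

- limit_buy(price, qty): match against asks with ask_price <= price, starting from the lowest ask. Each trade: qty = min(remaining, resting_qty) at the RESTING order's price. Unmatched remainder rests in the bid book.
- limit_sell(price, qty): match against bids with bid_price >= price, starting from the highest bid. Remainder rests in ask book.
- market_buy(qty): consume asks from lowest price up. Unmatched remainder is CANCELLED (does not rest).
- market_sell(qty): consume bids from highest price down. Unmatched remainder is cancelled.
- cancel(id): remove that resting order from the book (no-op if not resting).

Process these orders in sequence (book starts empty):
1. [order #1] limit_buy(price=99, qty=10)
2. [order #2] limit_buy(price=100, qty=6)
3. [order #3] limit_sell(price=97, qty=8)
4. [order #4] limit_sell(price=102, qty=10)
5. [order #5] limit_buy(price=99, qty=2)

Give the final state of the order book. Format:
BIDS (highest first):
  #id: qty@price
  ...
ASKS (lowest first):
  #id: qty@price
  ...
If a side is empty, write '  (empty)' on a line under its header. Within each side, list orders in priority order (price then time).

Answer: BIDS (highest first):
  #1: 8@99
  #5: 2@99
ASKS (lowest first):
  #4: 10@102

Derivation:
After op 1 [order #1] limit_buy(price=99, qty=10): fills=none; bids=[#1:10@99] asks=[-]
After op 2 [order #2] limit_buy(price=100, qty=6): fills=none; bids=[#2:6@100 #1:10@99] asks=[-]
After op 3 [order #3] limit_sell(price=97, qty=8): fills=#2x#3:6@100 #1x#3:2@99; bids=[#1:8@99] asks=[-]
After op 4 [order #4] limit_sell(price=102, qty=10): fills=none; bids=[#1:8@99] asks=[#4:10@102]
After op 5 [order #5] limit_buy(price=99, qty=2): fills=none; bids=[#1:8@99 #5:2@99] asks=[#4:10@102]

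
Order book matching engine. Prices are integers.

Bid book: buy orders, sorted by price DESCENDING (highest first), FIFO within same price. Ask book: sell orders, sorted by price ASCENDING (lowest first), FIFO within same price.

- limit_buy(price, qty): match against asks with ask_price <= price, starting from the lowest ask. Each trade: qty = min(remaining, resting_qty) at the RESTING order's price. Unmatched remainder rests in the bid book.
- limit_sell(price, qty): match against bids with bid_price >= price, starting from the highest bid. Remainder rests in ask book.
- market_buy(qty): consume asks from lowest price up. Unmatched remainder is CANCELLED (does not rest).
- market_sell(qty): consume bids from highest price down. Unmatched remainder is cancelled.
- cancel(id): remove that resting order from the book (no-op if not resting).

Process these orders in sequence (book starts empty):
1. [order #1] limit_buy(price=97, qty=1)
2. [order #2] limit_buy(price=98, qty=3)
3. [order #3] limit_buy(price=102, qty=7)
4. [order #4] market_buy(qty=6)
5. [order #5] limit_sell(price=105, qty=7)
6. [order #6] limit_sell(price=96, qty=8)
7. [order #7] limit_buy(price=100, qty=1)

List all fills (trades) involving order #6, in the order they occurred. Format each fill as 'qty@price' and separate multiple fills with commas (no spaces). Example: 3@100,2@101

After op 1 [order #1] limit_buy(price=97, qty=1): fills=none; bids=[#1:1@97] asks=[-]
After op 2 [order #2] limit_buy(price=98, qty=3): fills=none; bids=[#2:3@98 #1:1@97] asks=[-]
After op 3 [order #3] limit_buy(price=102, qty=7): fills=none; bids=[#3:7@102 #2:3@98 #1:1@97] asks=[-]
After op 4 [order #4] market_buy(qty=6): fills=none; bids=[#3:7@102 #2:3@98 #1:1@97] asks=[-]
After op 5 [order #5] limit_sell(price=105, qty=7): fills=none; bids=[#3:7@102 #2:3@98 #1:1@97] asks=[#5:7@105]
After op 6 [order #6] limit_sell(price=96, qty=8): fills=#3x#6:7@102 #2x#6:1@98; bids=[#2:2@98 #1:1@97] asks=[#5:7@105]
After op 7 [order #7] limit_buy(price=100, qty=1): fills=none; bids=[#7:1@100 #2:2@98 #1:1@97] asks=[#5:7@105]

Answer: 7@102,1@98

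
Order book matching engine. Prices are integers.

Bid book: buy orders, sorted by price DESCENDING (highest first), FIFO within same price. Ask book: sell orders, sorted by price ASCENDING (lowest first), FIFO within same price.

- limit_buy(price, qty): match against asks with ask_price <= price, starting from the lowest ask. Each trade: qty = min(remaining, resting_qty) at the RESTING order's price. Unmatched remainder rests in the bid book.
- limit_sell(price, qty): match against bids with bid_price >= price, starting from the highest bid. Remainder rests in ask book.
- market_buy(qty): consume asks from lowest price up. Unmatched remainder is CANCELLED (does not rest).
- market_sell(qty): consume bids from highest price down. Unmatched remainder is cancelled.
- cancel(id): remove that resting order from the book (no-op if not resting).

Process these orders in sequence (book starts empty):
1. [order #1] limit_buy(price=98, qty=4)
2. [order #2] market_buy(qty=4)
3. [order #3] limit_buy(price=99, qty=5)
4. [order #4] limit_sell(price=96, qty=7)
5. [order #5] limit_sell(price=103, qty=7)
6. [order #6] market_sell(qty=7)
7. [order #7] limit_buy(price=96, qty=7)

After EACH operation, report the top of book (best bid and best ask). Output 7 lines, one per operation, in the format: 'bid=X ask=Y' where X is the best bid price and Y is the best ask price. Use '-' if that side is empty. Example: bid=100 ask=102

After op 1 [order #1] limit_buy(price=98, qty=4): fills=none; bids=[#1:4@98] asks=[-]
After op 2 [order #2] market_buy(qty=4): fills=none; bids=[#1:4@98] asks=[-]
After op 3 [order #3] limit_buy(price=99, qty=5): fills=none; bids=[#3:5@99 #1:4@98] asks=[-]
After op 4 [order #4] limit_sell(price=96, qty=7): fills=#3x#4:5@99 #1x#4:2@98; bids=[#1:2@98] asks=[-]
After op 5 [order #5] limit_sell(price=103, qty=7): fills=none; bids=[#1:2@98] asks=[#5:7@103]
After op 6 [order #6] market_sell(qty=7): fills=#1x#6:2@98; bids=[-] asks=[#5:7@103]
After op 7 [order #7] limit_buy(price=96, qty=7): fills=none; bids=[#7:7@96] asks=[#5:7@103]

Answer: bid=98 ask=-
bid=98 ask=-
bid=99 ask=-
bid=98 ask=-
bid=98 ask=103
bid=- ask=103
bid=96 ask=103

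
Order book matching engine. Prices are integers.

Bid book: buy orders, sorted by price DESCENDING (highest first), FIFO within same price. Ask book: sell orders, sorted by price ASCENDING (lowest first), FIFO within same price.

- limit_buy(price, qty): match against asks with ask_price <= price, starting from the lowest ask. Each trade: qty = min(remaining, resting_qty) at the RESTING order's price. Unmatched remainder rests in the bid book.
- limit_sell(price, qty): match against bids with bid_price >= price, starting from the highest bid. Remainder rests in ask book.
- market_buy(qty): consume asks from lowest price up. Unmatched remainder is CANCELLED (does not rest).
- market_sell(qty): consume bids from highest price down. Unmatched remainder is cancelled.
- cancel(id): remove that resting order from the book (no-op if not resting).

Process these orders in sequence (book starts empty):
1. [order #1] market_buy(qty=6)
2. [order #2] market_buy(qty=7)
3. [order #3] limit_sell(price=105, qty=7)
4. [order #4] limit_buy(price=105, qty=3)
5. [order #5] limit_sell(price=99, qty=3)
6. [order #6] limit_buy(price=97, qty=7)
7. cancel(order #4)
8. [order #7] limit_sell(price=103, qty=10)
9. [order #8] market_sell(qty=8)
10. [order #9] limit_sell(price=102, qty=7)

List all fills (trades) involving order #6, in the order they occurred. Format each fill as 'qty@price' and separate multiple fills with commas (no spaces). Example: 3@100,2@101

Answer: 7@97

Derivation:
After op 1 [order #1] market_buy(qty=6): fills=none; bids=[-] asks=[-]
After op 2 [order #2] market_buy(qty=7): fills=none; bids=[-] asks=[-]
After op 3 [order #3] limit_sell(price=105, qty=7): fills=none; bids=[-] asks=[#3:7@105]
After op 4 [order #4] limit_buy(price=105, qty=3): fills=#4x#3:3@105; bids=[-] asks=[#3:4@105]
After op 5 [order #5] limit_sell(price=99, qty=3): fills=none; bids=[-] asks=[#5:3@99 #3:4@105]
After op 6 [order #6] limit_buy(price=97, qty=7): fills=none; bids=[#6:7@97] asks=[#5:3@99 #3:4@105]
After op 7 cancel(order #4): fills=none; bids=[#6:7@97] asks=[#5:3@99 #3:4@105]
After op 8 [order #7] limit_sell(price=103, qty=10): fills=none; bids=[#6:7@97] asks=[#5:3@99 #7:10@103 #3:4@105]
After op 9 [order #8] market_sell(qty=8): fills=#6x#8:7@97; bids=[-] asks=[#5:3@99 #7:10@103 #3:4@105]
After op 10 [order #9] limit_sell(price=102, qty=7): fills=none; bids=[-] asks=[#5:3@99 #9:7@102 #7:10@103 #3:4@105]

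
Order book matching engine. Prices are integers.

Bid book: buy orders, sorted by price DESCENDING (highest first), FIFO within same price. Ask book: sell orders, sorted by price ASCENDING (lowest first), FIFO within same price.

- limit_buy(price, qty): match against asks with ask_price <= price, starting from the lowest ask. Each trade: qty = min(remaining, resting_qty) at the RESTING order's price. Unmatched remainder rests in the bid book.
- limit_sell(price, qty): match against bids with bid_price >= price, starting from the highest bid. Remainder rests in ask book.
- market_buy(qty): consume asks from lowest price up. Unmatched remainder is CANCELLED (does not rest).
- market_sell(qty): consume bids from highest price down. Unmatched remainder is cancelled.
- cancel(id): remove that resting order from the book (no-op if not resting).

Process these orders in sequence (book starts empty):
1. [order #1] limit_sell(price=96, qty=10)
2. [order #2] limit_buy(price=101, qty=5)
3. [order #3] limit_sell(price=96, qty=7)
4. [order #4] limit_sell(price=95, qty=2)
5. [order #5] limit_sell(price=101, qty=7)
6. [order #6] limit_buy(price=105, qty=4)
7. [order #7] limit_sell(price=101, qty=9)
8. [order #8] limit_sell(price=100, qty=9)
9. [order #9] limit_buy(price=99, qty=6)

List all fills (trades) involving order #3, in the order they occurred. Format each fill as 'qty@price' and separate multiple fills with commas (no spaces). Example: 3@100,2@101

After op 1 [order #1] limit_sell(price=96, qty=10): fills=none; bids=[-] asks=[#1:10@96]
After op 2 [order #2] limit_buy(price=101, qty=5): fills=#2x#1:5@96; bids=[-] asks=[#1:5@96]
After op 3 [order #3] limit_sell(price=96, qty=7): fills=none; bids=[-] asks=[#1:5@96 #3:7@96]
After op 4 [order #4] limit_sell(price=95, qty=2): fills=none; bids=[-] asks=[#4:2@95 #1:5@96 #3:7@96]
After op 5 [order #5] limit_sell(price=101, qty=7): fills=none; bids=[-] asks=[#4:2@95 #1:5@96 #3:7@96 #5:7@101]
After op 6 [order #6] limit_buy(price=105, qty=4): fills=#6x#4:2@95 #6x#1:2@96; bids=[-] asks=[#1:3@96 #3:7@96 #5:7@101]
After op 7 [order #7] limit_sell(price=101, qty=9): fills=none; bids=[-] asks=[#1:3@96 #3:7@96 #5:7@101 #7:9@101]
After op 8 [order #8] limit_sell(price=100, qty=9): fills=none; bids=[-] asks=[#1:3@96 #3:7@96 #8:9@100 #5:7@101 #7:9@101]
After op 9 [order #9] limit_buy(price=99, qty=6): fills=#9x#1:3@96 #9x#3:3@96; bids=[-] asks=[#3:4@96 #8:9@100 #5:7@101 #7:9@101]

Answer: 3@96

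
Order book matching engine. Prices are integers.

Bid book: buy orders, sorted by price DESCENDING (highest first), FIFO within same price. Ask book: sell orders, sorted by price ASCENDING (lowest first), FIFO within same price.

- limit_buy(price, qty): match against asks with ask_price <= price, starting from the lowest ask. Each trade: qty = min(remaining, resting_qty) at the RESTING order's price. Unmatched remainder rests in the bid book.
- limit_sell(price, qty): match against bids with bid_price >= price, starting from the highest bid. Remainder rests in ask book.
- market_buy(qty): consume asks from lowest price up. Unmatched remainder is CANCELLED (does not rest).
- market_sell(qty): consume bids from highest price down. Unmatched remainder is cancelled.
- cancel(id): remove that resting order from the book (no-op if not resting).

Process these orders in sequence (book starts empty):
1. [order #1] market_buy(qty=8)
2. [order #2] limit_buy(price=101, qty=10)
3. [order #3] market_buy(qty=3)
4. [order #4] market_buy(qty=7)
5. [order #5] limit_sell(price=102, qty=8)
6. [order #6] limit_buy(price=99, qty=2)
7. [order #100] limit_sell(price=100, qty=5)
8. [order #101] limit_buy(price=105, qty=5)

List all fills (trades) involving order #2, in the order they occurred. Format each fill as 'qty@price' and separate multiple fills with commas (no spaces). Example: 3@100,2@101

Answer: 5@101

Derivation:
After op 1 [order #1] market_buy(qty=8): fills=none; bids=[-] asks=[-]
After op 2 [order #2] limit_buy(price=101, qty=10): fills=none; bids=[#2:10@101] asks=[-]
After op 3 [order #3] market_buy(qty=3): fills=none; bids=[#2:10@101] asks=[-]
After op 4 [order #4] market_buy(qty=7): fills=none; bids=[#2:10@101] asks=[-]
After op 5 [order #5] limit_sell(price=102, qty=8): fills=none; bids=[#2:10@101] asks=[#5:8@102]
After op 6 [order #6] limit_buy(price=99, qty=2): fills=none; bids=[#2:10@101 #6:2@99] asks=[#5:8@102]
After op 7 [order #100] limit_sell(price=100, qty=5): fills=#2x#100:5@101; bids=[#2:5@101 #6:2@99] asks=[#5:8@102]
After op 8 [order #101] limit_buy(price=105, qty=5): fills=#101x#5:5@102; bids=[#2:5@101 #6:2@99] asks=[#5:3@102]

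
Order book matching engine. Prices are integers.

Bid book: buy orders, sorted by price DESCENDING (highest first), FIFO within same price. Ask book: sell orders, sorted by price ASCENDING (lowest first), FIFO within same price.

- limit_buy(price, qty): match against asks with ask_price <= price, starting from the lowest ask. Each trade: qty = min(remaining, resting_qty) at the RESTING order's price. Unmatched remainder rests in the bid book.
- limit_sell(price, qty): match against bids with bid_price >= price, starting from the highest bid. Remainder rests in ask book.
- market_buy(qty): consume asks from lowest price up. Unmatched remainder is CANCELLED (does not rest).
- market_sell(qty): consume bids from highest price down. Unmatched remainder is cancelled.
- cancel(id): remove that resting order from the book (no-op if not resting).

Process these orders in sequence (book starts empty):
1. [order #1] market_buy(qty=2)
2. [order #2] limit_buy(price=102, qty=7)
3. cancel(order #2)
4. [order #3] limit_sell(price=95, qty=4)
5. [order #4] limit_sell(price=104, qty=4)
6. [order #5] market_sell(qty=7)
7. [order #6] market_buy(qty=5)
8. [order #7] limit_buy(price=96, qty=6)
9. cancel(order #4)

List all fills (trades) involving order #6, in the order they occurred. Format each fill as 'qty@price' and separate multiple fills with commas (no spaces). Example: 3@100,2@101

After op 1 [order #1] market_buy(qty=2): fills=none; bids=[-] asks=[-]
After op 2 [order #2] limit_buy(price=102, qty=7): fills=none; bids=[#2:7@102] asks=[-]
After op 3 cancel(order #2): fills=none; bids=[-] asks=[-]
After op 4 [order #3] limit_sell(price=95, qty=4): fills=none; bids=[-] asks=[#3:4@95]
After op 5 [order #4] limit_sell(price=104, qty=4): fills=none; bids=[-] asks=[#3:4@95 #4:4@104]
After op 6 [order #5] market_sell(qty=7): fills=none; bids=[-] asks=[#3:4@95 #4:4@104]
After op 7 [order #6] market_buy(qty=5): fills=#6x#3:4@95 #6x#4:1@104; bids=[-] asks=[#4:3@104]
After op 8 [order #7] limit_buy(price=96, qty=6): fills=none; bids=[#7:6@96] asks=[#4:3@104]
After op 9 cancel(order #4): fills=none; bids=[#7:6@96] asks=[-]

Answer: 4@95,1@104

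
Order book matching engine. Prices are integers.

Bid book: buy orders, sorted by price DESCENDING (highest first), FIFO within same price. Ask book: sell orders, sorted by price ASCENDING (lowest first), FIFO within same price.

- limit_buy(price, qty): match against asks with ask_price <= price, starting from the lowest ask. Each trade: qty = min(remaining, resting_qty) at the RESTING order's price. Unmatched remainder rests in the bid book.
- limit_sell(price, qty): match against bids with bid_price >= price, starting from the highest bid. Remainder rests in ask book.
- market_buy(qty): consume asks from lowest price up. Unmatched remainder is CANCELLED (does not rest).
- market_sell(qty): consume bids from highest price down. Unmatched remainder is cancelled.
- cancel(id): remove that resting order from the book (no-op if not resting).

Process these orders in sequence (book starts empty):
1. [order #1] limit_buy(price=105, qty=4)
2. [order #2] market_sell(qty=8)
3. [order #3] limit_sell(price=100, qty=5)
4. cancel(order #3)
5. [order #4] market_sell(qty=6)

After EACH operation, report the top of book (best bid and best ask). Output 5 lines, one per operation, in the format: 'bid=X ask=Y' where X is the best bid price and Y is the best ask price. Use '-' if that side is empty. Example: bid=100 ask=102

After op 1 [order #1] limit_buy(price=105, qty=4): fills=none; bids=[#1:4@105] asks=[-]
After op 2 [order #2] market_sell(qty=8): fills=#1x#2:4@105; bids=[-] asks=[-]
After op 3 [order #3] limit_sell(price=100, qty=5): fills=none; bids=[-] asks=[#3:5@100]
After op 4 cancel(order #3): fills=none; bids=[-] asks=[-]
After op 5 [order #4] market_sell(qty=6): fills=none; bids=[-] asks=[-]

Answer: bid=105 ask=-
bid=- ask=-
bid=- ask=100
bid=- ask=-
bid=- ask=-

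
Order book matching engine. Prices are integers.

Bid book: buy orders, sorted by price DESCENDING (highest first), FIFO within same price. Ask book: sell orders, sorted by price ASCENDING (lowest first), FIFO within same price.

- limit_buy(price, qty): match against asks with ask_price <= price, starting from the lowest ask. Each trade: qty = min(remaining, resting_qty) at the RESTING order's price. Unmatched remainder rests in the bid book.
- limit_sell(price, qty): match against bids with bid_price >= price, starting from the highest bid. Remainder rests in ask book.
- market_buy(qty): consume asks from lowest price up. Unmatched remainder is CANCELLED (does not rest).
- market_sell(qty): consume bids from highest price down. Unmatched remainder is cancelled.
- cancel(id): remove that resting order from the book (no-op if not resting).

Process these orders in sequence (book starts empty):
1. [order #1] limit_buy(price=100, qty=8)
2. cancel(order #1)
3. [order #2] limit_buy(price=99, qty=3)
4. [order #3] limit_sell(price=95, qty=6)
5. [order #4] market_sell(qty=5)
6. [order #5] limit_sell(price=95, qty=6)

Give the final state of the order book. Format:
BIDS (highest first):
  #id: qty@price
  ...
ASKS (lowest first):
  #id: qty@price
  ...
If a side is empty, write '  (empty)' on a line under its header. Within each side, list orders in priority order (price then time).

After op 1 [order #1] limit_buy(price=100, qty=8): fills=none; bids=[#1:8@100] asks=[-]
After op 2 cancel(order #1): fills=none; bids=[-] asks=[-]
After op 3 [order #2] limit_buy(price=99, qty=3): fills=none; bids=[#2:3@99] asks=[-]
After op 4 [order #3] limit_sell(price=95, qty=6): fills=#2x#3:3@99; bids=[-] asks=[#3:3@95]
After op 5 [order #4] market_sell(qty=5): fills=none; bids=[-] asks=[#3:3@95]
After op 6 [order #5] limit_sell(price=95, qty=6): fills=none; bids=[-] asks=[#3:3@95 #5:6@95]

Answer: BIDS (highest first):
  (empty)
ASKS (lowest first):
  #3: 3@95
  #5: 6@95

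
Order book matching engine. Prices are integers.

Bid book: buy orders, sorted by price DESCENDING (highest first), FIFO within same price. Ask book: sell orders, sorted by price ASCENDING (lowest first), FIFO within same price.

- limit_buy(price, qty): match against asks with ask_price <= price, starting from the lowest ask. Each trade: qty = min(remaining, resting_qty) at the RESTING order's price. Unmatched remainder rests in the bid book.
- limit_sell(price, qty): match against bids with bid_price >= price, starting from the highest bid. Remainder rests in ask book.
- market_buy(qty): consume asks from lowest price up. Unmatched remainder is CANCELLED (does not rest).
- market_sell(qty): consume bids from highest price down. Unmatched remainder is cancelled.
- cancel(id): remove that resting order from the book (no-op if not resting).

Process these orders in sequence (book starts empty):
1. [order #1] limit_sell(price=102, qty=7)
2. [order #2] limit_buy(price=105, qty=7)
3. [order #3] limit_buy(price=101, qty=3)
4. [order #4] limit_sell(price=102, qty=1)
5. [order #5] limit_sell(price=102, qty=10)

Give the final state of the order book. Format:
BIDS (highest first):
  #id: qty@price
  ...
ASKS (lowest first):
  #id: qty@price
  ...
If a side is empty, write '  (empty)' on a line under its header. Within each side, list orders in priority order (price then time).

After op 1 [order #1] limit_sell(price=102, qty=7): fills=none; bids=[-] asks=[#1:7@102]
After op 2 [order #2] limit_buy(price=105, qty=7): fills=#2x#1:7@102; bids=[-] asks=[-]
After op 3 [order #3] limit_buy(price=101, qty=3): fills=none; bids=[#3:3@101] asks=[-]
After op 4 [order #4] limit_sell(price=102, qty=1): fills=none; bids=[#3:3@101] asks=[#4:1@102]
After op 5 [order #5] limit_sell(price=102, qty=10): fills=none; bids=[#3:3@101] asks=[#4:1@102 #5:10@102]

Answer: BIDS (highest first):
  #3: 3@101
ASKS (lowest first):
  #4: 1@102
  #5: 10@102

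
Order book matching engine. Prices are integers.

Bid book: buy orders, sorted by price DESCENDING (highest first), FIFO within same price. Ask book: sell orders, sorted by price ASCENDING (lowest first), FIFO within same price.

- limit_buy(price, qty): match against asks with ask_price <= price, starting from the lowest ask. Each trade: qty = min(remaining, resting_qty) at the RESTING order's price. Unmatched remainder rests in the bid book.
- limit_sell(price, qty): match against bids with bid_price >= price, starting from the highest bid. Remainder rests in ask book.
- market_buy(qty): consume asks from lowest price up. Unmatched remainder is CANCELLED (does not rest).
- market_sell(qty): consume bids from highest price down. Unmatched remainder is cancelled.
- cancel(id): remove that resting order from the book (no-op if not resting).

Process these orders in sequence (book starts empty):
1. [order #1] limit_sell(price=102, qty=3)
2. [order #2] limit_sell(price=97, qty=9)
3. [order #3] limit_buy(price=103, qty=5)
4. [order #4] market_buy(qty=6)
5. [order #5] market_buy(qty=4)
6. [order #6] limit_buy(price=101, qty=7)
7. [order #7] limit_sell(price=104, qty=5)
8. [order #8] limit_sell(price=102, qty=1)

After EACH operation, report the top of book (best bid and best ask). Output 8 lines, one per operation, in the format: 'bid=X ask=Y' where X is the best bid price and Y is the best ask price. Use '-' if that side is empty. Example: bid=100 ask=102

Answer: bid=- ask=102
bid=- ask=97
bid=- ask=97
bid=- ask=102
bid=- ask=-
bid=101 ask=-
bid=101 ask=104
bid=101 ask=102

Derivation:
After op 1 [order #1] limit_sell(price=102, qty=3): fills=none; bids=[-] asks=[#1:3@102]
After op 2 [order #2] limit_sell(price=97, qty=9): fills=none; bids=[-] asks=[#2:9@97 #1:3@102]
After op 3 [order #3] limit_buy(price=103, qty=5): fills=#3x#2:5@97; bids=[-] asks=[#2:4@97 #1:3@102]
After op 4 [order #4] market_buy(qty=6): fills=#4x#2:4@97 #4x#1:2@102; bids=[-] asks=[#1:1@102]
After op 5 [order #5] market_buy(qty=4): fills=#5x#1:1@102; bids=[-] asks=[-]
After op 6 [order #6] limit_buy(price=101, qty=7): fills=none; bids=[#6:7@101] asks=[-]
After op 7 [order #7] limit_sell(price=104, qty=5): fills=none; bids=[#6:7@101] asks=[#7:5@104]
After op 8 [order #8] limit_sell(price=102, qty=1): fills=none; bids=[#6:7@101] asks=[#8:1@102 #7:5@104]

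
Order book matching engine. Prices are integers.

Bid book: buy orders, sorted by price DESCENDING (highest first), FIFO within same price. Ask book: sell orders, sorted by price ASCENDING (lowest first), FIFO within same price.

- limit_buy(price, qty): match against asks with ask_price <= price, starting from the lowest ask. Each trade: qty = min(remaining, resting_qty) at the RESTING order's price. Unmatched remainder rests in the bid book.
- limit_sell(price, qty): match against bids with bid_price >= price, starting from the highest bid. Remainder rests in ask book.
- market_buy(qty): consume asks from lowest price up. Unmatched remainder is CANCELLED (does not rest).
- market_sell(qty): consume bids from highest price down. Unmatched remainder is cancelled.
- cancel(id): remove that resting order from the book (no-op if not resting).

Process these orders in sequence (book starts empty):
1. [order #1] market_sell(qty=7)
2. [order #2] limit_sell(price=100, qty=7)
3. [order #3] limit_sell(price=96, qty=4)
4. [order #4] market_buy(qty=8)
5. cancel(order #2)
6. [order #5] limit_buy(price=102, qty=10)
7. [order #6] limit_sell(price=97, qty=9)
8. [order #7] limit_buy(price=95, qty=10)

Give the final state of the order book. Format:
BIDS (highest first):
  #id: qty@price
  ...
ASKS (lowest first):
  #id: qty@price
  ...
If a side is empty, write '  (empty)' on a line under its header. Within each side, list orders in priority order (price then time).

Answer: BIDS (highest first):
  #5: 1@102
  #7: 10@95
ASKS (lowest first):
  (empty)

Derivation:
After op 1 [order #1] market_sell(qty=7): fills=none; bids=[-] asks=[-]
After op 2 [order #2] limit_sell(price=100, qty=7): fills=none; bids=[-] asks=[#2:7@100]
After op 3 [order #3] limit_sell(price=96, qty=4): fills=none; bids=[-] asks=[#3:4@96 #2:7@100]
After op 4 [order #4] market_buy(qty=8): fills=#4x#3:4@96 #4x#2:4@100; bids=[-] asks=[#2:3@100]
After op 5 cancel(order #2): fills=none; bids=[-] asks=[-]
After op 6 [order #5] limit_buy(price=102, qty=10): fills=none; bids=[#5:10@102] asks=[-]
After op 7 [order #6] limit_sell(price=97, qty=9): fills=#5x#6:9@102; bids=[#5:1@102] asks=[-]
After op 8 [order #7] limit_buy(price=95, qty=10): fills=none; bids=[#5:1@102 #7:10@95] asks=[-]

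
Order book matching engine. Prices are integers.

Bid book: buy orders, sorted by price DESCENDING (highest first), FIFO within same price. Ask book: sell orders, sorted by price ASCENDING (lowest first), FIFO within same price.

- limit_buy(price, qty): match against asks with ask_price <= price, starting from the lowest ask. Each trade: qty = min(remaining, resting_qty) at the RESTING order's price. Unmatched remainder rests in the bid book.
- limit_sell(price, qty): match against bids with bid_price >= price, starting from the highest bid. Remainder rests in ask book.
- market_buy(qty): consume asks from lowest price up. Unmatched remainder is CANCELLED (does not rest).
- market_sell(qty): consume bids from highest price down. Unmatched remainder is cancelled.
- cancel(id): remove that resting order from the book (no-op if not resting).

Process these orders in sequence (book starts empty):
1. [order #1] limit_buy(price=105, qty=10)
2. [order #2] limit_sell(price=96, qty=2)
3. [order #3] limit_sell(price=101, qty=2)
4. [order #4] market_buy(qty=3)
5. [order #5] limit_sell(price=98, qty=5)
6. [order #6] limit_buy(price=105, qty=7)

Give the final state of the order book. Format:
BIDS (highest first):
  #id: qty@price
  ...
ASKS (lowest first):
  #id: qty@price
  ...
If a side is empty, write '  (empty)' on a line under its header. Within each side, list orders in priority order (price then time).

Answer: BIDS (highest first):
  #1: 1@105
  #6: 7@105
ASKS (lowest first):
  (empty)

Derivation:
After op 1 [order #1] limit_buy(price=105, qty=10): fills=none; bids=[#1:10@105] asks=[-]
After op 2 [order #2] limit_sell(price=96, qty=2): fills=#1x#2:2@105; bids=[#1:8@105] asks=[-]
After op 3 [order #3] limit_sell(price=101, qty=2): fills=#1x#3:2@105; bids=[#1:6@105] asks=[-]
After op 4 [order #4] market_buy(qty=3): fills=none; bids=[#1:6@105] asks=[-]
After op 5 [order #5] limit_sell(price=98, qty=5): fills=#1x#5:5@105; bids=[#1:1@105] asks=[-]
After op 6 [order #6] limit_buy(price=105, qty=7): fills=none; bids=[#1:1@105 #6:7@105] asks=[-]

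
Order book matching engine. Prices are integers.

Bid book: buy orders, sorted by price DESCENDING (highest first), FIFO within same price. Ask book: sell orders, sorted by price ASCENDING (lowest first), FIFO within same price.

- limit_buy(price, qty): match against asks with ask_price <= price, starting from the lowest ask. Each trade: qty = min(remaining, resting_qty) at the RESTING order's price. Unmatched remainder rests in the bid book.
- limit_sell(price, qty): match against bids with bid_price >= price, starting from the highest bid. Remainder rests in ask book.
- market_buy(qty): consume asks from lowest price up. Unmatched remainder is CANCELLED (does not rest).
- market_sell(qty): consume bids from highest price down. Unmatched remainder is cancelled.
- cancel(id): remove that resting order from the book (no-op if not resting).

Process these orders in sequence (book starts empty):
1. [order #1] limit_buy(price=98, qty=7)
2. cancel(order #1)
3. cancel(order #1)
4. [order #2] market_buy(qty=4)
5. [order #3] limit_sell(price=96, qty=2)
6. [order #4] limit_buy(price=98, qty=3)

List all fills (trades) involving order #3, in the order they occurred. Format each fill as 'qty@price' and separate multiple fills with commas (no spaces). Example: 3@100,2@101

After op 1 [order #1] limit_buy(price=98, qty=7): fills=none; bids=[#1:7@98] asks=[-]
After op 2 cancel(order #1): fills=none; bids=[-] asks=[-]
After op 3 cancel(order #1): fills=none; bids=[-] asks=[-]
After op 4 [order #2] market_buy(qty=4): fills=none; bids=[-] asks=[-]
After op 5 [order #3] limit_sell(price=96, qty=2): fills=none; bids=[-] asks=[#3:2@96]
After op 6 [order #4] limit_buy(price=98, qty=3): fills=#4x#3:2@96; bids=[#4:1@98] asks=[-]

Answer: 2@96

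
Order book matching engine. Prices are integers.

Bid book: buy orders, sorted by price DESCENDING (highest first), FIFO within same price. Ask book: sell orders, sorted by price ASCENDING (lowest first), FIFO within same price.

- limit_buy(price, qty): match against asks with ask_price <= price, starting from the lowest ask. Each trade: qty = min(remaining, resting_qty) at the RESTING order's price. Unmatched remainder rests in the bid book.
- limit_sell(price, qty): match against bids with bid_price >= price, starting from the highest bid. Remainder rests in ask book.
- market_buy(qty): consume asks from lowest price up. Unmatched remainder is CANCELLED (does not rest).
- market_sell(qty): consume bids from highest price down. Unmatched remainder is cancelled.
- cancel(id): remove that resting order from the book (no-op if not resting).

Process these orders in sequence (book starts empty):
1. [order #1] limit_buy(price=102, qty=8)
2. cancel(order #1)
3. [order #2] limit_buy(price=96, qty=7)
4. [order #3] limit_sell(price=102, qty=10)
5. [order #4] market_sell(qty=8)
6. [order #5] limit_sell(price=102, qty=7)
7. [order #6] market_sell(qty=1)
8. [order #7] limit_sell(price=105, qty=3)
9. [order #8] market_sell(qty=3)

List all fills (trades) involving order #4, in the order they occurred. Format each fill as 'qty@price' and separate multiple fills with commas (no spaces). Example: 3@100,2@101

After op 1 [order #1] limit_buy(price=102, qty=8): fills=none; bids=[#1:8@102] asks=[-]
After op 2 cancel(order #1): fills=none; bids=[-] asks=[-]
After op 3 [order #2] limit_buy(price=96, qty=7): fills=none; bids=[#2:7@96] asks=[-]
After op 4 [order #3] limit_sell(price=102, qty=10): fills=none; bids=[#2:7@96] asks=[#3:10@102]
After op 5 [order #4] market_sell(qty=8): fills=#2x#4:7@96; bids=[-] asks=[#3:10@102]
After op 6 [order #5] limit_sell(price=102, qty=7): fills=none; bids=[-] asks=[#3:10@102 #5:7@102]
After op 7 [order #6] market_sell(qty=1): fills=none; bids=[-] asks=[#3:10@102 #5:7@102]
After op 8 [order #7] limit_sell(price=105, qty=3): fills=none; bids=[-] asks=[#3:10@102 #5:7@102 #7:3@105]
After op 9 [order #8] market_sell(qty=3): fills=none; bids=[-] asks=[#3:10@102 #5:7@102 #7:3@105]

Answer: 7@96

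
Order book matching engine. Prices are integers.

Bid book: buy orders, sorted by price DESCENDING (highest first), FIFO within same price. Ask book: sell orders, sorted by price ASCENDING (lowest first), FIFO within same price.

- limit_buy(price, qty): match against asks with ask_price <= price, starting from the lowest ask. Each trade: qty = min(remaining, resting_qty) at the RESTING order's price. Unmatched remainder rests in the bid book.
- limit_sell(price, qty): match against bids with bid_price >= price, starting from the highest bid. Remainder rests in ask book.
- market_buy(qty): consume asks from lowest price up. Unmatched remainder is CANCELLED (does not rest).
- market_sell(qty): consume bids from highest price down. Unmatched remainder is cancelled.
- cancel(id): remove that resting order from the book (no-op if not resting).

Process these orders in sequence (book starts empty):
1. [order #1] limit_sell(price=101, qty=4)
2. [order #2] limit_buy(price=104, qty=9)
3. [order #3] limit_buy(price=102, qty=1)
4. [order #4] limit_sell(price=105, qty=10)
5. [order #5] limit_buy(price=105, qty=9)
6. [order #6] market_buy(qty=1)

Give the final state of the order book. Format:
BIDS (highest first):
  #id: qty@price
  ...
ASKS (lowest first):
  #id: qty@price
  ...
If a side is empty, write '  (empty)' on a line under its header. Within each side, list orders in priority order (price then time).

Answer: BIDS (highest first):
  #2: 5@104
  #3: 1@102
ASKS (lowest first):
  (empty)

Derivation:
After op 1 [order #1] limit_sell(price=101, qty=4): fills=none; bids=[-] asks=[#1:4@101]
After op 2 [order #2] limit_buy(price=104, qty=9): fills=#2x#1:4@101; bids=[#2:5@104] asks=[-]
After op 3 [order #3] limit_buy(price=102, qty=1): fills=none; bids=[#2:5@104 #3:1@102] asks=[-]
After op 4 [order #4] limit_sell(price=105, qty=10): fills=none; bids=[#2:5@104 #3:1@102] asks=[#4:10@105]
After op 5 [order #5] limit_buy(price=105, qty=9): fills=#5x#4:9@105; bids=[#2:5@104 #3:1@102] asks=[#4:1@105]
After op 6 [order #6] market_buy(qty=1): fills=#6x#4:1@105; bids=[#2:5@104 #3:1@102] asks=[-]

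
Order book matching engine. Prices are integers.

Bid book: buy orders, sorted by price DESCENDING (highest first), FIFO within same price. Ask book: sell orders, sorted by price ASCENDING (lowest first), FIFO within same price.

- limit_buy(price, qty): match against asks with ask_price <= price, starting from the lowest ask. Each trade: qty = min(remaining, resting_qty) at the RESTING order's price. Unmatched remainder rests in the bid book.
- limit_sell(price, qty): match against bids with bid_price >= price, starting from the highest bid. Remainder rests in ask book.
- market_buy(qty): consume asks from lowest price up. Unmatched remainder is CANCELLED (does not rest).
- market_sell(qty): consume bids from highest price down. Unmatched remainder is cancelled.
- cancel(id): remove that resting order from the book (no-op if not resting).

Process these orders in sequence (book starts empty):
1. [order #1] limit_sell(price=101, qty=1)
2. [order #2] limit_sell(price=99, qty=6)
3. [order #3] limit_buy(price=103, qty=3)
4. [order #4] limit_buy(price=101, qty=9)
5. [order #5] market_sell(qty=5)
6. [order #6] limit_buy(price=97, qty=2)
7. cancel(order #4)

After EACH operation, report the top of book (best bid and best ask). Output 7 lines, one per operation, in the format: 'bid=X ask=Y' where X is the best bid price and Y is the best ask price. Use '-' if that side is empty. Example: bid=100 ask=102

Answer: bid=- ask=101
bid=- ask=99
bid=- ask=99
bid=101 ask=-
bid=- ask=-
bid=97 ask=-
bid=97 ask=-

Derivation:
After op 1 [order #1] limit_sell(price=101, qty=1): fills=none; bids=[-] asks=[#1:1@101]
After op 2 [order #2] limit_sell(price=99, qty=6): fills=none; bids=[-] asks=[#2:6@99 #1:1@101]
After op 3 [order #3] limit_buy(price=103, qty=3): fills=#3x#2:3@99; bids=[-] asks=[#2:3@99 #1:1@101]
After op 4 [order #4] limit_buy(price=101, qty=9): fills=#4x#2:3@99 #4x#1:1@101; bids=[#4:5@101] asks=[-]
After op 5 [order #5] market_sell(qty=5): fills=#4x#5:5@101; bids=[-] asks=[-]
After op 6 [order #6] limit_buy(price=97, qty=2): fills=none; bids=[#6:2@97] asks=[-]
After op 7 cancel(order #4): fills=none; bids=[#6:2@97] asks=[-]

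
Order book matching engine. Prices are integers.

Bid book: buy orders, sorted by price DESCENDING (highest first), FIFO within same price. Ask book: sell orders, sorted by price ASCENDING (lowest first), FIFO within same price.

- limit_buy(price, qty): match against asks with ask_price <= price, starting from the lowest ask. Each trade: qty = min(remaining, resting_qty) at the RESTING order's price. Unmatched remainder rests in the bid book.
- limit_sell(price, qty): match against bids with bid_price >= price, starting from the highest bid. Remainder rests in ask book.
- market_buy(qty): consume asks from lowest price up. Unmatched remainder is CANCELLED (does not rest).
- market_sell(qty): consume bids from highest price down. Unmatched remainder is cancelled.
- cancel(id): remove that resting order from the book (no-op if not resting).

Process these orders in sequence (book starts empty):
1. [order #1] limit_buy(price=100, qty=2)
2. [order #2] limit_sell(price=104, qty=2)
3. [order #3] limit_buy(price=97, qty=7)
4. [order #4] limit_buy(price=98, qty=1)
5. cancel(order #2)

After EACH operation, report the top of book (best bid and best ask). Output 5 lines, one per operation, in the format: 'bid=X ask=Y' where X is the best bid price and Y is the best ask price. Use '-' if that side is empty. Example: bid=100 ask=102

Answer: bid=100 ask=-
bid=100 ask=104
bid=100 ask=104
bid=100 ask=104
bid=100 ask=-

Derivation:
After op 1 [order #1] limit_buy(price=100, qty=2): fills=none; bids=[#1:2@100] asks=[-]
After op 2 [order #2] limit_sell(price=104, qty=2): fills=none; bids=[#1:2@100] asks=[#2:2@104]
After op 3 [order #3] limit_buy(price=97, qty=7): fills=none; bids=[#1:2@100 #3:7@97] asks=[#2:2@104]
After op 4 [order #4] limit_buy(price=98, qty=1): fills=none; bids=[#1:2@100 #4:1@98 #3:7@97] asks=[#2:2@104]
After op 5 cancel(order #2): fills=none; bids=[#1:2@100 #4:1@98 #3:7@97] asks=[-]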